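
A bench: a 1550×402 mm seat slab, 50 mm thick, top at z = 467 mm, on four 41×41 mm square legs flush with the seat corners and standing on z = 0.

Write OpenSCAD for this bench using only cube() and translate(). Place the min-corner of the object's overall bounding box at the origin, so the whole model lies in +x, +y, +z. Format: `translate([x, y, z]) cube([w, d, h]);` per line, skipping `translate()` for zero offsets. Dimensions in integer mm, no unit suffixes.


translate([0, 0, 417]) cube([1550, 402, 50]);
cube([41, 41, 417]);
translate([0, 361, 0]) cube([41, 41, 417]);
translate([1509, 0, 0]) cube([41, 41, 417]);
translate([1509, 361, 0]) cube([41, 41, 417]);


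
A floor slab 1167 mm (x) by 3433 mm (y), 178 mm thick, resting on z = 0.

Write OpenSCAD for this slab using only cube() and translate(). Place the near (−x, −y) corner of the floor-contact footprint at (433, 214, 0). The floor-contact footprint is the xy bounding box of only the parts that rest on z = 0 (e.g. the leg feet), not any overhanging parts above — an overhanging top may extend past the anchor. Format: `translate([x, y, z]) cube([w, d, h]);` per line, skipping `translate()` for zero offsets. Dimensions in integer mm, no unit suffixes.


translate([433, 214, 0]) cube([1167, 3433, 178]);


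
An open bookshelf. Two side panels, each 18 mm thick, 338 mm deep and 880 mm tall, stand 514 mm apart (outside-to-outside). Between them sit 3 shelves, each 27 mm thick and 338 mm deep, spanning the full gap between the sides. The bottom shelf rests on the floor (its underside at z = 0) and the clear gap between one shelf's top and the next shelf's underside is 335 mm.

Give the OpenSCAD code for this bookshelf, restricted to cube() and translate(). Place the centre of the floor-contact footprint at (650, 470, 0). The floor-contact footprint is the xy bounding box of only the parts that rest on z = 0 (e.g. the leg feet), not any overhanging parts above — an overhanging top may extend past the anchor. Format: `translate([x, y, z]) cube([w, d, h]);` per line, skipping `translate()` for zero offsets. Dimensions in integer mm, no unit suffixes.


translate([393, 301, 0]) cube([18, 338, 880]);
translate([889, 301, 0]) cube([18, 338, 880]);
translate([411, 301, 0]) cube([478, 338, 27]);
translate([411, 301, 362]) cube([478, 338, 27]);
translate([411, 301, 724]) cube([478, 338, 27]);


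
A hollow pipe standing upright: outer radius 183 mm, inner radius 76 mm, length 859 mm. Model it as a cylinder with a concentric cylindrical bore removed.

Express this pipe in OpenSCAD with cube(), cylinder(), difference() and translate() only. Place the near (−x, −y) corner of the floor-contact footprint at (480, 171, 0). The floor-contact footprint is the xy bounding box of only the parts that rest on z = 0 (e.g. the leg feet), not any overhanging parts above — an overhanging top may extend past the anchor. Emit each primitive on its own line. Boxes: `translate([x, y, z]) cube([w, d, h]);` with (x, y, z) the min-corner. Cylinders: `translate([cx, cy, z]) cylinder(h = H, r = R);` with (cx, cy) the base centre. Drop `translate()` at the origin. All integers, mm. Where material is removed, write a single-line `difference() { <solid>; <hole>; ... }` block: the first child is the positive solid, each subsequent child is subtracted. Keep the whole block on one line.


difference() { translate([663, 354, 0]) cylinder(h = 859, r = 183); translate([663, 354, 0]) cylinder(h = 859, r = 76); }


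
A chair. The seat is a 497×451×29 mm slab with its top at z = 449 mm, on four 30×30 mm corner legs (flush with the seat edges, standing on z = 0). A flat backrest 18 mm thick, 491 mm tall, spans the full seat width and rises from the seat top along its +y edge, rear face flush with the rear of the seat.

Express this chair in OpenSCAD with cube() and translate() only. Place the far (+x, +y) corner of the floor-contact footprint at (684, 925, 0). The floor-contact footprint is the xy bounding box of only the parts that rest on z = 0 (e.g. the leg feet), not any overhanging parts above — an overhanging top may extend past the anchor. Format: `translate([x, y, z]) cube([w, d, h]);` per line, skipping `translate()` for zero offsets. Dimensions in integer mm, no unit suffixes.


translate([187, 474, 420]) cube([497, 451, 29]);
translate([187, 474, 0]) cube([30, 30, 420]);
translate([654, 474, 0]) cube([30, 30, 420]);
translate([187, 895, 0]) cube([30, 30, 420]);
translate([654, 895, 0]) cube([30, 30, 420]);
translate([187, 907, 449]) cube([497, 18, 491]);


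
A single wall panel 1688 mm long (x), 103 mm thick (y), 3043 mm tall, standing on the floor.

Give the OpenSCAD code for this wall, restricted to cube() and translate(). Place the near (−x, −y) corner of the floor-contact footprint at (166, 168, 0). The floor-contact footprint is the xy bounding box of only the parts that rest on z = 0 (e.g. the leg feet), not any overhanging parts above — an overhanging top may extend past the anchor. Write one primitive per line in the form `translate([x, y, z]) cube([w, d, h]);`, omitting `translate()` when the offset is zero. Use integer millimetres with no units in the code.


translate([166, 168, 0]) cube([1688, 103, 3043]);


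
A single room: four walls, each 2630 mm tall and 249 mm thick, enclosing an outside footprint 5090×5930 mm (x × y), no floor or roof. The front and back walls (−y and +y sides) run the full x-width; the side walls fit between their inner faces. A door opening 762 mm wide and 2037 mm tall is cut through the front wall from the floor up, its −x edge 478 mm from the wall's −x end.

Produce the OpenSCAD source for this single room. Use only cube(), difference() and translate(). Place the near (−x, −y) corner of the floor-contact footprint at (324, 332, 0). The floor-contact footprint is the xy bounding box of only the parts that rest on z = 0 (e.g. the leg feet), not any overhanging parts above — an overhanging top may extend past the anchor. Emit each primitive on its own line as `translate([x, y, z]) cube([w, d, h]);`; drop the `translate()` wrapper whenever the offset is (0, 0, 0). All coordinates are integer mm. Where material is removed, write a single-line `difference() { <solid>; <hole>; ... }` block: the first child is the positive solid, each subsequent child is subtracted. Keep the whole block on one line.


difference() { translate([324, 332, 0]) cube([5090, 249, 2630]); translate([802, 332, 0]) cube([762, 249, 2037]); }
translate([324, 6013, 0]) cube([5090, 249, 2630]);
translate([324, 581, 0]) cube([249, 5432, 2630]);
translate([5165, 581, 0]) cube([249, 5432, 2630]);


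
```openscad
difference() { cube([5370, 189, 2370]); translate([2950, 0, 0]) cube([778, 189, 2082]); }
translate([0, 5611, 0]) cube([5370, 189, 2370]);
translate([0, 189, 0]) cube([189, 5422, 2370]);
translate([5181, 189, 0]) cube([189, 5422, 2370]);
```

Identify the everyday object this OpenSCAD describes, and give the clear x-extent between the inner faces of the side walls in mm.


A single room. The interior width is 4992 mm.

Four walls enclosing a rectangle with a door in the front wall — a room. Outside width 5370 minus two 189 mm walls gives 4992 mm.


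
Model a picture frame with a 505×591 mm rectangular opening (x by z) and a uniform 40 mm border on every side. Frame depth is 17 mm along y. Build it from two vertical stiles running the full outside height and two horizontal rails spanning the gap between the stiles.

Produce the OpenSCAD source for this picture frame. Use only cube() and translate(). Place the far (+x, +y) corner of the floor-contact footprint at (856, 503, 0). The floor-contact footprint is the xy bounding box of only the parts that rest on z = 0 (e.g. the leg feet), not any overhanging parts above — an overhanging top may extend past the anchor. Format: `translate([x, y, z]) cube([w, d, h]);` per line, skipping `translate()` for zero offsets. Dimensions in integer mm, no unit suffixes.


translate([271, 486, 0]) cube([40, 17, 671]);
translate([816, 486, 0]) cube([40, 17, 671]);
translate([311, 486, 0]) cube([505, 17, 40]);
translate([311, 486, 631]) cube([505, 17, 40]);


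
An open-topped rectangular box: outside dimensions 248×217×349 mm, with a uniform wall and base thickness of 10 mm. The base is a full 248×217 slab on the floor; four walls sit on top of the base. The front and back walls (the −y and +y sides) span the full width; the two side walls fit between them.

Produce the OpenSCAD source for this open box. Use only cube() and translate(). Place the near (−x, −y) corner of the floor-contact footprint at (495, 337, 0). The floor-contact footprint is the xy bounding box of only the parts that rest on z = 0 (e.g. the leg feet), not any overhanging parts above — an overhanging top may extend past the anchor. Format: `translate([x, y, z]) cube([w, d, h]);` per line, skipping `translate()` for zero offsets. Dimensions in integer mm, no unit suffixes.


translate([495, 337, 0]) cube([248, 217, 10]);
translate([495, 337, 10]) cube([248, 10, 339]);
translate([495, 544, 10]) cube([248, 10, 339]);
translate([495, 347, 10]) cube([10, 197, 339]);
translate([733, 347, 10]) cube([10, 197, 339]);


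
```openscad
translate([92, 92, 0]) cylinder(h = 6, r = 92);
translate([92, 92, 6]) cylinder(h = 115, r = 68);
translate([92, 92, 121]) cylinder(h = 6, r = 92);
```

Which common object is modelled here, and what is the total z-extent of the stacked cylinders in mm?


A spool. The overall height is 127 mm.

Three coaxial cylinders, large–small–large — a spool. Two 6 mm flanges and a 115 mm core give 6 + 115 + 6 = 127 mm.


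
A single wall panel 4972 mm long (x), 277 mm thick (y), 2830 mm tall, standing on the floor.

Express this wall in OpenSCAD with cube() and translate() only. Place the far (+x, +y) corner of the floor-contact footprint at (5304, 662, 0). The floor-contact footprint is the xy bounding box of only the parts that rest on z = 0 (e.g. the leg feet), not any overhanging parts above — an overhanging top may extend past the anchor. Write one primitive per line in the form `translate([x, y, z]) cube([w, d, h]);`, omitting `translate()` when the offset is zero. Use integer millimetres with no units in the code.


translate([332, 385, 0]) cube([4972, 277, 2830]);


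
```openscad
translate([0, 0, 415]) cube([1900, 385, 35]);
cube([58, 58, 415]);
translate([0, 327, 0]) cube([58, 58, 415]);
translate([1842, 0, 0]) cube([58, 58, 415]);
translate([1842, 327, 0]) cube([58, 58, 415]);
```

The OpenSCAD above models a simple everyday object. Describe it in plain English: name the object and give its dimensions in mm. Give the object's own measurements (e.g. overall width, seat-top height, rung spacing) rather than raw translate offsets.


A long wooden bench with a 1900 mm (x) × 385 mm (y) seat, 35 mm thick, its top surface 450 mm above the floor. Four 58 mm square legs at the seat corners, flush with the edges, run from z = 0 to the seat underside.


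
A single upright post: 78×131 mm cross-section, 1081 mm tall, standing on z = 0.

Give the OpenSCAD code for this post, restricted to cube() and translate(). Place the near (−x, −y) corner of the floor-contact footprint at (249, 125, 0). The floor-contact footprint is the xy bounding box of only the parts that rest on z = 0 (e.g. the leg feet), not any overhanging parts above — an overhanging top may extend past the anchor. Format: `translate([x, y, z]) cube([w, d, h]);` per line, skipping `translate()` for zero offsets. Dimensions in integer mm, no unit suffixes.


translate([249, 125, 0]) cube([78, 131, 1081]);


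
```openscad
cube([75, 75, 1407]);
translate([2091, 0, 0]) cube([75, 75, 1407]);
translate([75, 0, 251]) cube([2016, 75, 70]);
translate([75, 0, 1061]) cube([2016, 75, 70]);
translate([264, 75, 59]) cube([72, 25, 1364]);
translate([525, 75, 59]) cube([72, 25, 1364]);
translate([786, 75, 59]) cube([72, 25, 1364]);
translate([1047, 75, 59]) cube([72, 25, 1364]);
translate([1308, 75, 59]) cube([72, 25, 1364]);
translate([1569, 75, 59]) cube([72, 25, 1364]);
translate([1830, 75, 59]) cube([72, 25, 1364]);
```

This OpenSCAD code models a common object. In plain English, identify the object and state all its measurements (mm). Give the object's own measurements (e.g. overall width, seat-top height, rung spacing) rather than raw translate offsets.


A fence section. Two 75×75 mm posts, 1407 mm tall, stand on the floor with a clear span of 2016 mm between their inner faces. Two horizontal rails of 75×70 mm section span the gap between the posts with their undersides at z = 251 mm and z = 1061 mm, flush with the posts' −y face. 7 pickets, each 72 mm wide, 25 mm thick and 1364 mm tall, are fixed to the +y face of the rails with their bottoms at z = 59 mm, spaced across the span with a 189 mm gap after the −x post and between neighbouring pickets and before the +x post.


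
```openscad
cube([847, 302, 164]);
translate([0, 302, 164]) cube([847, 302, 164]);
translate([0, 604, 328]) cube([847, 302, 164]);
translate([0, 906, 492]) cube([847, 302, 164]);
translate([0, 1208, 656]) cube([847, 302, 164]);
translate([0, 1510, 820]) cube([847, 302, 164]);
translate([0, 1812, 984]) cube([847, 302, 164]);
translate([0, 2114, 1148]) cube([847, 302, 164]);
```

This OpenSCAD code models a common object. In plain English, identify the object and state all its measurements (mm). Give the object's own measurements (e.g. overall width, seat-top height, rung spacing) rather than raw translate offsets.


A straight staircase of 8 solid steps. Each step is 847 mm wide (x), 302 mm deep (y, the going) and 164 mm tall (the rise). The first step rests on the floor; each subsequent step sits one going further in +y and one rise higher in +z, directly behind and above the previous step with no overlap.


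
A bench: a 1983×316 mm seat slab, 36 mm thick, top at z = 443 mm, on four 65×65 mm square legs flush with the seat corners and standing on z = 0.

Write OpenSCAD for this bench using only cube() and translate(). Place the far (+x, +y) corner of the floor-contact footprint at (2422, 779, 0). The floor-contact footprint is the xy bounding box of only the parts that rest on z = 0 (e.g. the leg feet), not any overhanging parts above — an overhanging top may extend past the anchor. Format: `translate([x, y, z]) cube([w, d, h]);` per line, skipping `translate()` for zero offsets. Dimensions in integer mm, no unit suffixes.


translate([439, 463, 407]) cube([1983, 316, 36]);
translate([439, 463, 0]) cube([65, 65, 407]);
translate([439, 714, 0]) cube([65, 65, 407]);
translate([2357, 463, 0]) cube([65, 65, 407]);
translate([2357, 714, 0]) cube([65, 65, 407]);


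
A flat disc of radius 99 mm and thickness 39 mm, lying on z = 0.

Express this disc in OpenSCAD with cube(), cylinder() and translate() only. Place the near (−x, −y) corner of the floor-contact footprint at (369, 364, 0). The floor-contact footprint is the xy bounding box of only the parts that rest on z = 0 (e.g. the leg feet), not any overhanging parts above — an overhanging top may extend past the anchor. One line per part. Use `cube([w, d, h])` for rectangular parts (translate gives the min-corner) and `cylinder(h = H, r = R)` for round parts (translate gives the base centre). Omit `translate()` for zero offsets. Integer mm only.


translate([468, 463, 0]) cylinder(h = 39, r = 99);


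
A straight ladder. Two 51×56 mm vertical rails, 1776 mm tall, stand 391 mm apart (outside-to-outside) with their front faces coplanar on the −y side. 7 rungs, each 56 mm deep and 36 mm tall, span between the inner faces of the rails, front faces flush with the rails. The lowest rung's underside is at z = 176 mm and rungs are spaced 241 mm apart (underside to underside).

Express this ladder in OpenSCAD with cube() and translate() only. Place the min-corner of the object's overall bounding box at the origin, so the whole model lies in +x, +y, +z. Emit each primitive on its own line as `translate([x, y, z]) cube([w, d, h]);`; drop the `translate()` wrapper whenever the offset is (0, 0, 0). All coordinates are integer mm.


cube([51, 56, 1776]);
translate([340, 0, 0]) cube([51, 56, 1776]);
translate([51, 0, 176]) cube([289, 56, 36]);
translate([51, 0, 417]) cube([289, 56, 36]);
translate([51, 0, 658]) cube([289, 56, 36]);
translate([51, 0, 899]) cube([289, 56, 36]);
translate([51, 0, 1140]) cube([289, 56, 36]);
translate([51, 0, 1381]) cube([289, 56, 36]);
translate([51, 0, 1622]) cube([289, 56, 36]);


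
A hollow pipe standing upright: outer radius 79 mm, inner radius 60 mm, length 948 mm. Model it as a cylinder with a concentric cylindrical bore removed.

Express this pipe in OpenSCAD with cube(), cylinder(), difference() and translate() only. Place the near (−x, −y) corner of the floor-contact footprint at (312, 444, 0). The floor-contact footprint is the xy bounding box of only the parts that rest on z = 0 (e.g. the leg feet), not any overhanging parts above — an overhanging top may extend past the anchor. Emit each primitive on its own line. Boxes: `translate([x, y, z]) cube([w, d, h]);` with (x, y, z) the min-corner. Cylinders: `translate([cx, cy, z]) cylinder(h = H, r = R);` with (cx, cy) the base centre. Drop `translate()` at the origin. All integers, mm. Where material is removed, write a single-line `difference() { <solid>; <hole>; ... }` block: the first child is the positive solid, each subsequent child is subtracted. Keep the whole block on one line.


difference() { translate([391, 523, 0]) cylinder(h = 948, r = 79); translate([391, 523, 0]) cylinder(h = 948, r = 60); }


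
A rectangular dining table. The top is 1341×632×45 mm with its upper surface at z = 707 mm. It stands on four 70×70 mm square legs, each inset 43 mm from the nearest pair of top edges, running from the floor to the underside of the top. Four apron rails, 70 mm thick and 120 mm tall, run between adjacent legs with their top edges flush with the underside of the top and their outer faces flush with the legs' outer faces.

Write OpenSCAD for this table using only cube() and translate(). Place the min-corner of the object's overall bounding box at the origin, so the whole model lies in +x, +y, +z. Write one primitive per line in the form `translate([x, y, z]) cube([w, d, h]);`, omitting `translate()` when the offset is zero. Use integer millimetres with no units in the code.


// leg_h = 707 - 45 = 662
// apron z = 662 - 120 = 542
translate([0, 0, 662]) cube([1341, 632, 45]);
translate([43, 43, 0]) cube([70, 70, 662]);
translate([1228, 43, 0]) cube([70, 70, 662]);
translate([43, 519, 0]) cube([70, 70, 662]);
translate([1228, 519, 0]) cube([70, 70, 662]);
translate([113, 43, 542]) cube([1115, 70, 120]);
translate([113, 519, 542]) cube([1115, 70, 120]);
translate([43, 113, 542]) cube([70, 406, 120]);
translate([1228, 113, 542]) cube([70, 406, 120]);


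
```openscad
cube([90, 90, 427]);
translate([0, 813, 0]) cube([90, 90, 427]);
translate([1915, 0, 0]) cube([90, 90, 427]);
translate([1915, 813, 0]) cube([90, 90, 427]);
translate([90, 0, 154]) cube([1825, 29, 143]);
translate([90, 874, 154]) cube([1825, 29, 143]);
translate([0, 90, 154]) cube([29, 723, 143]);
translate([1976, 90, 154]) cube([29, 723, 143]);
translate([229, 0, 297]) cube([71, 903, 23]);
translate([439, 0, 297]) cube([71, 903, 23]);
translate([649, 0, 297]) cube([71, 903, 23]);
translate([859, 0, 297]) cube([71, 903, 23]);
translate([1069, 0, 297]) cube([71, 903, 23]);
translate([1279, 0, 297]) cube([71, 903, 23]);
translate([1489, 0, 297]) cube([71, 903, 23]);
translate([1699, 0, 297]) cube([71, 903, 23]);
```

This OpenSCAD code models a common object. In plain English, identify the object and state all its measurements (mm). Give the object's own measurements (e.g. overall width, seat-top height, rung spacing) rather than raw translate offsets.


A bed frame 2005 mm long (x) by 903 mm wide (y). Four 90×90 mm corner posts, 427 mm tall, at the corners of the footprint. Four rails of 29 mm thickness and 143 mm height run between adjacent posts with their undersides at z = 154 mm, their outer faces flush with the outside of the frame (the two x-running rails run between the posts' inner faces; the two y-running rails run between the posts' inner faces). 8 slats, each 71 mm wide (x) and 23 mm thick, lie across the top of the two x-running rails, running the full 903 mm width of the frame in y; along x they sit between the end posts with a 139 mm gap after the −x posts and between neighbouring slats, leaving 145 mm before the +x posts.


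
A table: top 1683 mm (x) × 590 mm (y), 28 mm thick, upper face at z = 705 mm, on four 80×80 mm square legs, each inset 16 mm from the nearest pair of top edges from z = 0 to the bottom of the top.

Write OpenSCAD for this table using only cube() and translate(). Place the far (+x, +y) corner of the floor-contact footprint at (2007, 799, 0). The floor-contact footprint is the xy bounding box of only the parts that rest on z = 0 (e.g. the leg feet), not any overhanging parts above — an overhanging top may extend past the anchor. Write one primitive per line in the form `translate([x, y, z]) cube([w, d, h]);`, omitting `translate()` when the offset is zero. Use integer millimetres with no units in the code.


// leg_h = 705 - 28 = 677
translate([340, 225, 677]) cube([1683, 590, 28]);
translate([356, 241, 0]) cube([80, 80, 677]);
translate([1927, 241, 0]) cube([80, 80, 677]);
translate([356, 719, 0]) cube([80, 80, 677]);
translate([1927, 719, 0]) cube([80, 80, 677]);


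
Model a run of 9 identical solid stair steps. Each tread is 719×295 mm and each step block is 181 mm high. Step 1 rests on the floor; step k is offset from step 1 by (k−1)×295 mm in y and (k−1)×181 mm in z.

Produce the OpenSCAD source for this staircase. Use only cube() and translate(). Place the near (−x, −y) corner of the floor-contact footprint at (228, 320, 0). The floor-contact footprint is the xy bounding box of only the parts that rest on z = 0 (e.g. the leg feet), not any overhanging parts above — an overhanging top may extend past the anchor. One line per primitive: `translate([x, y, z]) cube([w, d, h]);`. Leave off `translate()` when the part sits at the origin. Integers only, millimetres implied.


translate([228, 320, 0]) cube([719, 295, 181]);
translate([228, 615, 181]) cube([719, 295, 181]);
translate([228, 910, 362]) cube([719, 295, 181]);
translate([228, 1205, 543]) cube([719, 295, 181]);
translate([228, 1500, 724]) cube([719, 295, 181]);
translate([228, 1795, 905]) cube([719, 295, 181]);
translate([228, 2090, 1086]) cube([719, 295, 181]);
translate([228, 2385, 1267]) cube([719, 295, 181]);
translate([228, 2680, 1448]) cube([719, 295, 181]);


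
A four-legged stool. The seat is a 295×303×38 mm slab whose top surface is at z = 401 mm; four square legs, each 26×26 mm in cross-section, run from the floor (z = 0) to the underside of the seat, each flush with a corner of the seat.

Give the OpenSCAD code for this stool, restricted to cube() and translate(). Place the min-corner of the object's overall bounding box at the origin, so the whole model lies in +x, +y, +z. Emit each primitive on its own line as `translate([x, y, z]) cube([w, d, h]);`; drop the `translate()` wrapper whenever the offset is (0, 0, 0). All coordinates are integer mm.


translate([0, 0, 363]) cube([295, 303, 38]);
cube([26, 26, 363]);
translate([269, 0, 0]) cube([26, 26, 363]);
translate([0, 277, 0]) cube([26, 26, 363]);
translate([269, 277, 0]) cube([26, 26, 363]);


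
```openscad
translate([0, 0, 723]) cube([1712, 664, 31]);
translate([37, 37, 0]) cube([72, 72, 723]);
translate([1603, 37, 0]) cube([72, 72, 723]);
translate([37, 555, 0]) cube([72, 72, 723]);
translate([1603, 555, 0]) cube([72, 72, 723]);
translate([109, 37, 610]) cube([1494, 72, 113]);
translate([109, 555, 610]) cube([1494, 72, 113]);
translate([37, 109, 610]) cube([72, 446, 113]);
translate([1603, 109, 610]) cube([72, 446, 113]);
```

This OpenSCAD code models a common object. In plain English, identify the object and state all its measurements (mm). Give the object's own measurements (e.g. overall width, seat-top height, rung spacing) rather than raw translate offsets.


A rectangular dining table. The top is 1712×664×31 mm with its upper surface at z = 754 mm. It stands on four 72×72 mm square legs, each inset 37 mm from the nearest pair of top edges, running from the floor to the underside of the top. Four apron rails, 72 mm thick and 113 mm tall, run between adjacent legs with their top edges flush with the underside of the top and their outer faces flush with the legs' outer faces.


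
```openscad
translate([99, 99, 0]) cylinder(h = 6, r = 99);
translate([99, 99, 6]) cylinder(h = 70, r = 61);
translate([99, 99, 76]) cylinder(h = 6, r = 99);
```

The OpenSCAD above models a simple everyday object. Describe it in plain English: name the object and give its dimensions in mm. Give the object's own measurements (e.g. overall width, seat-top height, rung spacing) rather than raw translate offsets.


A spool: two coaxial disc flanges of radius 99 mm and thickness 6 mm, joined by a core cylinder of radius 61 mm and height 70 mm. The lower flange rests on z = 0 and the three cylinders share a vertical axis.


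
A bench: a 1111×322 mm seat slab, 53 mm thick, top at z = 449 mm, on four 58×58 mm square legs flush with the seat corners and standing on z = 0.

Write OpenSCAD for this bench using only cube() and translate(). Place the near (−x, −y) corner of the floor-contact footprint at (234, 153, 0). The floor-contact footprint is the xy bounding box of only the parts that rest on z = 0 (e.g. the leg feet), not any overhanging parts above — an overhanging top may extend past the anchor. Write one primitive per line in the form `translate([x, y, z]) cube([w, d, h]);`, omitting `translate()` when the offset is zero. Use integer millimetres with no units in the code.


// leg_h = 449 − 53 = 396
translate([234, 153, 396]) cube([1111, 322, 53]);
translate([234, 153, 0]) cube([58, 58, 396]);
translate([234, 417, 0]) cube([58, 58, 396]);
translate([1287, 153, 0]) cube([58, 58, 396]);
translate([1287, 417, 0]) cube([58, 58, 396]);


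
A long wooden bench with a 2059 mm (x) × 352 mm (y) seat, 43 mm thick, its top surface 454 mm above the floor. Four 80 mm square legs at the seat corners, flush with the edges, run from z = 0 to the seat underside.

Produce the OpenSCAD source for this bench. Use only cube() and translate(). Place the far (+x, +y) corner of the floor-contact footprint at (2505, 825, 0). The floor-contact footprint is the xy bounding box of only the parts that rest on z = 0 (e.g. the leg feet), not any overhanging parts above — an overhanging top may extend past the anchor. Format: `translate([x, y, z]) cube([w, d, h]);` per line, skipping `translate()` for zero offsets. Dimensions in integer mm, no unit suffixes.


translate([446, 473, 411]) cube([2059, 352, 43]);
translate([446, 473, 0]) cube([80, 80, 411]);
translate([446, 745, 0]) cube([80, 80, 411]);
translate([2425, 473, 0]) cube([80, 80, 411]);
translate([2425, 745, 0]) cube([80, 80, 411]);


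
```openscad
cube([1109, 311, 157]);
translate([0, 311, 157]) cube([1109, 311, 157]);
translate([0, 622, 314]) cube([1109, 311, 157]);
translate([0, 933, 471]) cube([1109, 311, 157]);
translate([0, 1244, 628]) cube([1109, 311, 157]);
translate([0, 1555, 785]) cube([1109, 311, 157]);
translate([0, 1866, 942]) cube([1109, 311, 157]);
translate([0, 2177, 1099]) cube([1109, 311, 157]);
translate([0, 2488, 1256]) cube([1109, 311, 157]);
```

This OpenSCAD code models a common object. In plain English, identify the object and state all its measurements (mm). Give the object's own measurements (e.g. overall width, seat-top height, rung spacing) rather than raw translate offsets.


A straight staircase of 9 solid steps. Each step is 1109 mm wide (x), 311 mm deep (y, the going) and 157 mm tall (the rise). The first step rests on the floor; each subsequent step sits one going further in +y and one rise higher in +z, directly behind and above the previous step with no overlap.


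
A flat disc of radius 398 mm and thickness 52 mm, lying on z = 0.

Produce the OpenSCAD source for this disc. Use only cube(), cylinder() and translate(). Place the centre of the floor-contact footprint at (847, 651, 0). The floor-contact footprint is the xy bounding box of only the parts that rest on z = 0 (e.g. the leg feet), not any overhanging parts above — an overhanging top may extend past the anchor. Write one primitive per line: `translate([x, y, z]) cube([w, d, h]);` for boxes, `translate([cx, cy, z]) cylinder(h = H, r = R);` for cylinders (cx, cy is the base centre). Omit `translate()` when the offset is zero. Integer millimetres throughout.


translate([847, 651, 0]) cylinder(h = 52, r = 398);


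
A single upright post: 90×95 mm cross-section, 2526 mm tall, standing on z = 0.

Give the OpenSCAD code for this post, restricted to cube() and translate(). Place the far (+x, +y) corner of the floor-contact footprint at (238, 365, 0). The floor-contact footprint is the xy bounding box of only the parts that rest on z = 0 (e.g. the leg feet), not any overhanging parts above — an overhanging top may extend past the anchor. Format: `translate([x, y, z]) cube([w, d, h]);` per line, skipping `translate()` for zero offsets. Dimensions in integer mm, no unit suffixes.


translate([148, 270, 0]) cube([90, 95, 2526]);


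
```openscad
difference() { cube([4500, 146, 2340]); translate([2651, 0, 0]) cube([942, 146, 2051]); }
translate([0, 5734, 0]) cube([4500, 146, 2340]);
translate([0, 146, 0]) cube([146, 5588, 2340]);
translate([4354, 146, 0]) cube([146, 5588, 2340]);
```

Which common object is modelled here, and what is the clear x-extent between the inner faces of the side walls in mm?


A single room. The interior width is 4208 mm.

Four walls enclosing a rectangle with a door in the front wall — a room. Outside width 4500 minus two 146 mm walls gives 4208 mm.


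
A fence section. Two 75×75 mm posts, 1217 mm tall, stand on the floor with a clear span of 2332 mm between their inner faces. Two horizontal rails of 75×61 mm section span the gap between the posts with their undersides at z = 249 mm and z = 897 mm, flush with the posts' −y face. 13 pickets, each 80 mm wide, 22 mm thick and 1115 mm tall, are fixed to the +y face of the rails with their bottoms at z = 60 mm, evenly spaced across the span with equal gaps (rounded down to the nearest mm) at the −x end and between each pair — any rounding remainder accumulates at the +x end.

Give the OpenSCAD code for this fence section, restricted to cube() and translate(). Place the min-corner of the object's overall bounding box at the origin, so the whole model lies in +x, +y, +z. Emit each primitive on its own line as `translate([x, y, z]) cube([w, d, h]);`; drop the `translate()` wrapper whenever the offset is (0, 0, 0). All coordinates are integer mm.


cube([75, 75, 1217]);
translate([2407, 0, 0]) cube([75, 75, 1217]);
translate([75, 0, 249]) cube([2332, 75, 61]);
translate([75, 0, 897]) cube([2332, 75, 61]);
translate([167, 75, 60]) cube([80, 22, 1115]);
translate([339, 75, 60]) cube([80, 22, 1115]);
translate([511, 75, 60]) cube([80, 22, 1115]);
translate([683, 75, 60]) cube([80, 22, 1115]);
translate([855, 75, 60]) cube([80, 22, 1115]);
translate([1027, 75, 60]) cube([80, 22, 1115]);
translate([1199, 75, 60]) cube([80, 22, 1115]);
translate([1371, 75, 60]) cube([80, 22, 1115]);
translate([1543, 75, 60]) cube([80, 22, 1115]);
translate([1715, 75, 60]) cube([80, 22, 1115]);
translate([1887, 75, 60]) cube([80, 22, 1115]);
translate([2059, 75, 60]) cube([80, 22, 1115]);
translate([2231, 75, 60]) cube([80, 22, 1115]);


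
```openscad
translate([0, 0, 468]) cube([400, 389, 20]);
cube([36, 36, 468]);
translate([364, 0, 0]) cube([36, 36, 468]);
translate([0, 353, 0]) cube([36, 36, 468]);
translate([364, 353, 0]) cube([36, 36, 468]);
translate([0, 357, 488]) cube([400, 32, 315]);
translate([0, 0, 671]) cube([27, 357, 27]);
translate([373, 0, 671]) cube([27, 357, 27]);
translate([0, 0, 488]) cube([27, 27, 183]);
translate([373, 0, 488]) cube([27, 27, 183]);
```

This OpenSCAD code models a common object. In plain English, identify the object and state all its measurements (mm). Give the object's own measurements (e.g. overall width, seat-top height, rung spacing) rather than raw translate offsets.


A chair. The seat is a 400×389×20 mm slab with its top at z = 488 mm, on four 36×36 mm corner legs (flush with the seat edges, standing on z = 0). A flat backrest 32 mm thick, 315 mm tall, spans the full seat width and rises from the seat top along its +y edge, rear face flush with the rear of the seat. Two armrests of 27×27 mm section run along each side from the seat's front edge to the front of the backrest, top faces 210 mm above the seat top and outer faces flush with the seat's x-edges; a 27×27 mm post under the front of each armrest stands on the seat at the front corner.


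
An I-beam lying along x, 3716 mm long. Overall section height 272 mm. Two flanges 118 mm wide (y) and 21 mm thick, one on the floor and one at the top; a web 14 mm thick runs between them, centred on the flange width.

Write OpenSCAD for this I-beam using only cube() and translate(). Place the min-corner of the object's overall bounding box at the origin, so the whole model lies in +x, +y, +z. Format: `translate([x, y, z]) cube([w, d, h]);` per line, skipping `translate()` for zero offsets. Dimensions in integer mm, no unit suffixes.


cube([3716, 118, 21]);
translate([0, 52, 21]) cube([3716, 14, 230]);
translate([0, 0, 251]) cube([3716, 118, 21]);


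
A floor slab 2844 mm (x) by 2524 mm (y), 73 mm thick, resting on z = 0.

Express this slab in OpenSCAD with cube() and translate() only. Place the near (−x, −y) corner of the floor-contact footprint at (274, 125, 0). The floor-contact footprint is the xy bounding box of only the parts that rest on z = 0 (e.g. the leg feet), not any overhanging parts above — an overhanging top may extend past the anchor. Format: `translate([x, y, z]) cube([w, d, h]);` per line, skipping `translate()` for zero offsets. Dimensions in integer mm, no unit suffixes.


translate([274, 125, 0]) cube([2844, 2524, 73]);


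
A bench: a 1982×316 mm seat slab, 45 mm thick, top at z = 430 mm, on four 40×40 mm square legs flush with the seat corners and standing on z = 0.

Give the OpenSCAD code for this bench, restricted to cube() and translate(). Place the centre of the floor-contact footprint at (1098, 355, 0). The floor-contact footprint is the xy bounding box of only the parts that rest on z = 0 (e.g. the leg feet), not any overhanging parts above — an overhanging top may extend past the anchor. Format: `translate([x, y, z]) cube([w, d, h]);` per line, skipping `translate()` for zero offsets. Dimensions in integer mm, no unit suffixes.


translate([107, 197, 385]) cube([1982, 316, 45]);
translate([107, 197, 0]) cube([40, 40, 385]);
translate([107, 473, 0]) cube([40, 40, 385]);
translate([2049, 197, 0]) cube([40, 40, 385]);
translate([2049, 473, 0]) cube([40, 40, 385]);


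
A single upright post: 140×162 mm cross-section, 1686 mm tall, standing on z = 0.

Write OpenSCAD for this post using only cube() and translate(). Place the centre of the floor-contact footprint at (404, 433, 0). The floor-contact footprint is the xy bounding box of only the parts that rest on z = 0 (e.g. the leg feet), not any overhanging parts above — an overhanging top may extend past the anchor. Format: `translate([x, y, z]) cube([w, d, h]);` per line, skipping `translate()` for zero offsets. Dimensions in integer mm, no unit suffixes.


translate([334, 352, 0]) cube([140, 162, 1686]);


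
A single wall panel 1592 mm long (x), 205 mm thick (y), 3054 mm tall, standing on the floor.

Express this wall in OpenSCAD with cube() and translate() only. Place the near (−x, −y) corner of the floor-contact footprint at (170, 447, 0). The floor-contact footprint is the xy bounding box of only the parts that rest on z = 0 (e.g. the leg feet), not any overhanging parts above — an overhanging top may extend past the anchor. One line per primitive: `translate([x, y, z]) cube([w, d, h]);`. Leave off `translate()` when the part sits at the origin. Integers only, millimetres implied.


translate([170, 447, 0]) cube([1592, 205, 3054]);


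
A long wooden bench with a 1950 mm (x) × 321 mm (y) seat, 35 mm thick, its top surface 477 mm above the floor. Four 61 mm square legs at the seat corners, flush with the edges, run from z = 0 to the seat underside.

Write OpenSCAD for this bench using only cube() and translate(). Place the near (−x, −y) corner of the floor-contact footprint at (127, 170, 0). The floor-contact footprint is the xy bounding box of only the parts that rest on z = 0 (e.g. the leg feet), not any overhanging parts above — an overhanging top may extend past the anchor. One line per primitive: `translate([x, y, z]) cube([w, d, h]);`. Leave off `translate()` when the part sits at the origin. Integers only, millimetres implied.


// leg_h = 477 − 35 = 442
translate([127, 170, 442]) cube([1950, 321, 35]);
translate([127, 170, 0]) cube([61, 61, 442]);
translate([127, 430, 0]) cube([61, 61, 442]);
translate([2016, 170, 0]) cube([61, 61, 442]);
translate([2016, 430, 0]) cube([61, 61, 442]);


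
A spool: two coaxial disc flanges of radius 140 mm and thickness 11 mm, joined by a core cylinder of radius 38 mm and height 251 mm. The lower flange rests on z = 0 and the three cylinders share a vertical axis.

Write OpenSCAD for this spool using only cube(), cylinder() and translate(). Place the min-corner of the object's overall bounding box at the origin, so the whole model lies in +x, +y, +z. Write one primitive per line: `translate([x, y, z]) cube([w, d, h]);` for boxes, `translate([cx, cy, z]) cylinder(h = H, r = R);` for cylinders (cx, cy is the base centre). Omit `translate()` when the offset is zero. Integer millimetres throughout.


translate([140, 140, 0]) cylinder(h = 11, r = 140);
translate([140, 140, 11]) cylinder(h = 251, r = 38);
translate([140, 140, 262]) cylinder(h = 11, r = 140);


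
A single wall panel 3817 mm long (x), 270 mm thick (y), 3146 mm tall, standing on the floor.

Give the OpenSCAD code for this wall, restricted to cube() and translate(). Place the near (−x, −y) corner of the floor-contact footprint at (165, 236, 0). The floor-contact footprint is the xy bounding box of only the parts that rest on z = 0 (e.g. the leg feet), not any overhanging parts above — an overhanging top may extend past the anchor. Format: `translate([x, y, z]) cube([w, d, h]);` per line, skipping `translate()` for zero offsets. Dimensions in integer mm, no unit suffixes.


translate([165, 236, 0]) cube([3817, 270, 3146]);


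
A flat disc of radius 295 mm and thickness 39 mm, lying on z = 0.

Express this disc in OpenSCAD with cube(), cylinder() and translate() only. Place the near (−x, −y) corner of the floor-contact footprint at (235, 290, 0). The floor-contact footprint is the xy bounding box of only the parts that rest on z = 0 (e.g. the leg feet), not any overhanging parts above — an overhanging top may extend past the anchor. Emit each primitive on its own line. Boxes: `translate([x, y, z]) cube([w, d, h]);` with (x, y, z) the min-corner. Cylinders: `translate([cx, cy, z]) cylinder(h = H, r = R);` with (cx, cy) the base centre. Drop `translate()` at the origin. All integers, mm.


translate([530, 585, 0]) cylinder(h = 39, r = 295);


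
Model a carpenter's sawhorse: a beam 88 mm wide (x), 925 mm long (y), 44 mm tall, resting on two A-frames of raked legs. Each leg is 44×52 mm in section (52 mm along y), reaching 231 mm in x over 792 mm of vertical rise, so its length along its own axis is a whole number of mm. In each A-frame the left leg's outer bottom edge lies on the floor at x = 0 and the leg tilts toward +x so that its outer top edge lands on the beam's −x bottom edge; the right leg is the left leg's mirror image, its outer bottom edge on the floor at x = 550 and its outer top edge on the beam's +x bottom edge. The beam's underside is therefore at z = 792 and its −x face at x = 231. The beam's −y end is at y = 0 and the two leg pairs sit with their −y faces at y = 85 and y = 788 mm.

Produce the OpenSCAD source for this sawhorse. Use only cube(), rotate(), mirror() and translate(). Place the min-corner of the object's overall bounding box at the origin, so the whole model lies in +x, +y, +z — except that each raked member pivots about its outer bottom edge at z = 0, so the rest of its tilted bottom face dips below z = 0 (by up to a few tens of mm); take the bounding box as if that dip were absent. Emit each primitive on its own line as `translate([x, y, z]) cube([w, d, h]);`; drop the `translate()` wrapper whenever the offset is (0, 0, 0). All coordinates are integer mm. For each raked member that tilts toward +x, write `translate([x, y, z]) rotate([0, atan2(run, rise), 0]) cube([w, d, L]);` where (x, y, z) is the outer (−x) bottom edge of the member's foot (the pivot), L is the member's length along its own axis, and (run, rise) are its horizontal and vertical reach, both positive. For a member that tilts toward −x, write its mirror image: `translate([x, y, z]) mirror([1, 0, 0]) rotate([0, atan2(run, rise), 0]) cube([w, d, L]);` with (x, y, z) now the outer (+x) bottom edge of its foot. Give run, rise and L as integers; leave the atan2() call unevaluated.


// leg length = √(231² + 792²) = 825
// right-leg outer foot x = 2·231 + 88 = 550
// beam min-corner = (231, 0, 792)
translate([231, 0, 792]) cube([88, 925, 44]);
translate([0, 85, 0]) rotate([0, atan2(231, 792), 0]) cube([44, 52, 825]);
translate([550, 85, 0]) mirror([1, 0, 0]) rotate([0, atan2(231, 792), 0]) cube([44, 52, 825]);
translate([0, 788, 0]) rotate([0, atan2(231, 792), 0]) cube([44, 52, 825]);
translate([550, 788, 0]) mirror([1, 0, 0]) rotate([0, atan2(231, 792), 0]) cube([44, 52, 825]);
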